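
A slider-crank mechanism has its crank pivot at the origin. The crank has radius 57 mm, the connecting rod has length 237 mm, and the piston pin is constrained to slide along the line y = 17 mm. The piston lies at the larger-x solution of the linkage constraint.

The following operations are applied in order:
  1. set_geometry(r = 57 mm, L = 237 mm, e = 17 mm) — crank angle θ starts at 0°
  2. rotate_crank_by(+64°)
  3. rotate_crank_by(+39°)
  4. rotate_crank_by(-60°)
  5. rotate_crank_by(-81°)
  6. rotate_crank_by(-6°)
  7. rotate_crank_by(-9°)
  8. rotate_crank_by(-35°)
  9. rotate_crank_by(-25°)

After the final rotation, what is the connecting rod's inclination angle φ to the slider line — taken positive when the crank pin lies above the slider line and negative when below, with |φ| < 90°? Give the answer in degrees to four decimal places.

-17.0447

set_geometry: r = 57 mm, L = 237 mm, e = 17 mm; θ ← 0°
rotate_crank_by(+64°): θ ← 0° +64° = 64°
rotate_crank_by(+39°): θ ← 64° +39° = 103°
rotate_crank_by(-60°): θ ← 103° -60° = 43°
rotate_crank_by(-81°): θ ← 43° -81° = -38°
rotate_crank_by(-6°): θ ← -38° -6° = -44°
rotate_crank_by(-9°): θ ← -44° -9° = -53°
rotate_crank_by(-35°): θ ← -53° -35° = -88°
rotate_crank_by(-25°): θ ← -88° -25° = -113°
crank pin P = (r cos θ, r sin θ) = (-22.271674, -52.468777)
h = r sin θ − e = -52.468777 − 17 = -69.468777
sin φ = h / L = -69.468777 / 237 = -0.29311720
φ = arcsin(-0.29311720) = -17.044671°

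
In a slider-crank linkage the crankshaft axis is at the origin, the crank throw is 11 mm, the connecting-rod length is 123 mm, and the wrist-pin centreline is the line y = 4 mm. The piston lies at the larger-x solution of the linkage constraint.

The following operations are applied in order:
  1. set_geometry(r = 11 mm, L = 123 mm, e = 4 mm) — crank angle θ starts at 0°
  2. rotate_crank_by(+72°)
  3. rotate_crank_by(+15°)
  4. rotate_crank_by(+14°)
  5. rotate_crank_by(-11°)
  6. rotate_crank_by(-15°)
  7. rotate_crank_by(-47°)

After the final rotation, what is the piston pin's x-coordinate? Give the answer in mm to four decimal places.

132.7069

set_geometry: r = 11 mm, L = 123 mm, e = 4 mm; θ ← 0°
rotate_crank_by(+72°): θ ← 0° +72° = 72°
rotate_crank_by(+15°): θ ← 72° +15° = 87°
rotate_crank_by(+14°): θ ← 87° +14° = 101°
rotate_crank_by(-11°): θ ← 101° -11° = 90°
rotate_crank_by(-15°): θ ← 90° -15° = 75°
rotate_crank_by(-47°): θ ← 75° -47° = 28°
crank pin P = (r cos θ, r sin θ) = (9.712424, 5.164187)
h = r sin θ − e = 5.164187 − 4 = 1.164187
x = r cos θ + √(L² − h²) = 9.712424 + √(15129.0 − 1.3553) = 9.712424 + 122.994490 = 132.706914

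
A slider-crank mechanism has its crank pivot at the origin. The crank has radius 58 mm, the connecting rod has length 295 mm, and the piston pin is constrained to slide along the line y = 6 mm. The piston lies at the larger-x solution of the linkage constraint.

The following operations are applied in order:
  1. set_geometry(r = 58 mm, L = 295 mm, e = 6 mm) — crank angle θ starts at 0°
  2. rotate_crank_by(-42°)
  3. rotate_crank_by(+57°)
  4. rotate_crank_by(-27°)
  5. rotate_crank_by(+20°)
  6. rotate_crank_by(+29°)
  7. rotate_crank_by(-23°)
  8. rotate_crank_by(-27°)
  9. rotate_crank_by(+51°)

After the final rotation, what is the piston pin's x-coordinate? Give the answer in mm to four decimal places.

set_geometry: r = 58 mm, L = 295 mm, e = 6 mm; θ ← 0°
rotate_crank_by(-42°): θ ← 0° -42° = -42°
rotate_crank_by(+57°): θ ← -42° +57° = 15°
rotate_crank_by(-27°): θ ← 15° -27° = -12°
rotate_crank_by(+20°): θ ← -12° +20° = 8°
rotate_crank_by(+29°): θ ← 8° +29° = 37°
rotate_crank_by(-23°): θ ← 37° -23° = 14°
rotate_crank_by(-27°): θ ← 14° -27° = -13°
rotate_crank_by(+51°): θ ← -13° +51° = 38°
crank pin P = (r cos θ, r sin θ) = (45.704624, 35.708366)
h = r sin θ − e = 35.708366 − 6 = 29.708366
x = r cos θ + √(L² − h²) = 45.704624 + √(87025.0 − 882.5870) = 45.704624 + 293.500278 = 339.204901

339.2049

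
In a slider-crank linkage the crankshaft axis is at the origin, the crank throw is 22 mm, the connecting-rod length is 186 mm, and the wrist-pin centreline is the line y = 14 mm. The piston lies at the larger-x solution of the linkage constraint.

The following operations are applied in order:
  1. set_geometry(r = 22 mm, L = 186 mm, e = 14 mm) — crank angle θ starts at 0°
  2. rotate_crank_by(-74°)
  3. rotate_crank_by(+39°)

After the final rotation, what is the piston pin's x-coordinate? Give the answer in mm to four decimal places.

set_geometry: r = 22 mm, L = 186 mm, e = 14 mm; θ ← 0°
rotate_crank_by(-74°): θ ← 0° -74° = -74°
rotate_crank_by(+39°): θ ← -74° +39° = -35°
crank pin P = (r cos θ, r sin θ) = (18.021345, -12.618682)
h = r sin θ − e = -12.618682 − 14 = -26.618682
x = r cos θ + √(L² − h²) = 18.021345 + √(34596.0 − 708.5542) = 18.021345 + 184.085431 = 202.106776

202.1068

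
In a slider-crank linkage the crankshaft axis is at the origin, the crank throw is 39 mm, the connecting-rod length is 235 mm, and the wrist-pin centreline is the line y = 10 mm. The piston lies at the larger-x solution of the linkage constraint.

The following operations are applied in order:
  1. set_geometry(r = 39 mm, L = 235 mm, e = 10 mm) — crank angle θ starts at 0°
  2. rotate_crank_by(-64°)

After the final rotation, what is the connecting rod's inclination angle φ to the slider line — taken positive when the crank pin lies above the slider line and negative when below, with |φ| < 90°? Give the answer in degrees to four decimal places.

set_geometry: r = 39 mm, L = 235 mm, e = 10 mm; θ ← 0°
rotate_crank_by(-64°): θ ← 0° -64° = -64°
crank pin P = (r cos θ, r sin θ) = (17.096475, -35.052968)
h = r sin θ − e = -35.052968 − 10 = -45.052968
sin φ = h / L = -45.052968 / 235 = -0.19171476
φ = arcsin(-0.19171476) = -11.052872°

-11.0529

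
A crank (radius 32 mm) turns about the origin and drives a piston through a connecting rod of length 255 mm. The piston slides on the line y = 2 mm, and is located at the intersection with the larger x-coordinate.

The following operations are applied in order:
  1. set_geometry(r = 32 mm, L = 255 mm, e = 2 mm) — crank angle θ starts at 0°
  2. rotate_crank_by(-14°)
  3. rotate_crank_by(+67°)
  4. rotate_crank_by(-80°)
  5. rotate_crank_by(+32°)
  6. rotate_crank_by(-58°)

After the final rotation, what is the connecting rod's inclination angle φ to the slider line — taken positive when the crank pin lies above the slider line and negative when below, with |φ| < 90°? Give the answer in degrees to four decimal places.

-6.2037

set_geometry: r = 32 mm, L = 255 mm, e = 2 mm; θ ← 0°
rotate_crank_by(-14°): θ ← 0° -14° = -14°
rotate_crank_by(+67°): θ ← -14° +67° = 53°
rotate_crank_by(-80°): θ ← 53° -80° = -27°
rotate_crank_by(+32°): θ ← -27° +32° = 5°
rotate_crank_by(-58°): θ ← 5° -58° = -53°
crank pin P = (r cos θ, r sin θ) = (19.258081, -25.556336)
h = r sin θ − e = -25.556336 − 2 = -27.556336
sin φ = h / L = -27.556336 / 255 = -0.10806406
φ = arcsin(-0.10806406) = -6.203729°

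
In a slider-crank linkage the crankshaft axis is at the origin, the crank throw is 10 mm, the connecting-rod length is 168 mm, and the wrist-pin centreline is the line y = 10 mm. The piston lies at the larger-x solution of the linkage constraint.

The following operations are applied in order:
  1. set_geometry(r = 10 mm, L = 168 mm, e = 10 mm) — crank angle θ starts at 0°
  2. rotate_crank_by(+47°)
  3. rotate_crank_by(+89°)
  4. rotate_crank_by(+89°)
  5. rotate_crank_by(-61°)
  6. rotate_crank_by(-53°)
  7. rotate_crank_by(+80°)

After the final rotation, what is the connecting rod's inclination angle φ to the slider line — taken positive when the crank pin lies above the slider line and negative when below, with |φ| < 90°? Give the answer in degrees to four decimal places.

set_geometry: r = 10 mm, L = 168 mm, e = 10 mm; θ ← 0°
rotate_crank_by(+47°): θ ← 0° +47° = 47°
rotate_crank_by(+89°): θ ← 47° +89° = 136°
rotate_crank_by(+89°): θ ← 136° +89° = 225°
rotate_crank_by(-61°): θ ← 225° -61° = 164°
rotate_crank_by(-53°): θ ← 164° -53° = 111°
rotate_crank_by(+80°): θ ← 111° +80° = 191°
crank pin P = (r cos θ, r sin θ) = (-9.816272, -1.908090)
h = r sin θ − e = -1.908090 − 10 = -11.908090
sin φ = h / L = -11.908090 / 168 = -0.07088149
φ = arcsin(-0.07088149) = -4.064619°

-4.0646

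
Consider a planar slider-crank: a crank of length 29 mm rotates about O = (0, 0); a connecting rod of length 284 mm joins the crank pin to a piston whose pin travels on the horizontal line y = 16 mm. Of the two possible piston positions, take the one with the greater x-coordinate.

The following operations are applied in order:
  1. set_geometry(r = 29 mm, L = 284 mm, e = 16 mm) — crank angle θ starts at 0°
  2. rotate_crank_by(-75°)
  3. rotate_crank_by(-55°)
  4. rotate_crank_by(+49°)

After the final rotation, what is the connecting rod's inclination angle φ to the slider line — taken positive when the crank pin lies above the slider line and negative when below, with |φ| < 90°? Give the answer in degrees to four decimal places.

set_geometry: r = 29 mm, L = 284 mm, e = 16 mm; θ ← 0°
rotate_crank_by(-75°): θ ← 0° -75° = -75°
rotate_crank_by(-55°): θ ← -75° -55° = -130°
rotate_crank_by(+49°): θ ← -130° +49° = -81°
crank pin P = (r cos θ, r sin θ) = (4.536599, -28.642962)
h = r sin θ − e = -28.642962 − 16 = -44.642962
sin φ = h / L = -44.642962 / 284 = -0.15719353
φ = arcsin(-0.15719353) = -9.044036°

-9.0440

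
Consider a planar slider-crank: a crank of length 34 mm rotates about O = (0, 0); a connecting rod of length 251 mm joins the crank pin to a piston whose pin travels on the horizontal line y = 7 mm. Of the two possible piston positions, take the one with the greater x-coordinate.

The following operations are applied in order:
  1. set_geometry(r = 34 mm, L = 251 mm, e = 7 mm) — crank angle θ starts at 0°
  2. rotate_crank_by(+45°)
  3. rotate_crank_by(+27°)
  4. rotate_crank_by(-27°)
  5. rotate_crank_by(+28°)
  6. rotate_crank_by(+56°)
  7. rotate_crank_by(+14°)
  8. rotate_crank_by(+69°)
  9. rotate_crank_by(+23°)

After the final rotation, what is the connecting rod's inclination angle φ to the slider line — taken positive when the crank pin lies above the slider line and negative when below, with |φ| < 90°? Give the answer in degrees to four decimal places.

set_geometry: r = 34 mm, L = 251 mm, e = 7 mm; θ ← 0°
rotate_crank_by(+45°): θ ← 0° +45° = 45°
rotate_crank_by(+27°): θ ← 45° +27° = 72°
rotate_crank_by(-27°): θ ← 72° -27° = 45°
rotate_crank_by(+28°): θ ← 45° +28° = 73°
rotate_crank_by(+56°): θ ← 73° +56° = 129°
rotate_crank_by(+14°): θ ← 129° +14° = 143°
rotate_crank_by(+69°): θ ← 143° +69° = 212°
rotate_crank_by(+23°): θ ← 212° +23° = 235°
crank pin P = (r cos θ, r sin θ) = (-19.501599, -27.851170)
h = r sin θ − e = -27.851170 − 7 = -34.851170
sin φ = h / L = -34.851170 / 251 = -0.13884928
φ = arcsin(-0.13884928) = -7.981265°

-7.9813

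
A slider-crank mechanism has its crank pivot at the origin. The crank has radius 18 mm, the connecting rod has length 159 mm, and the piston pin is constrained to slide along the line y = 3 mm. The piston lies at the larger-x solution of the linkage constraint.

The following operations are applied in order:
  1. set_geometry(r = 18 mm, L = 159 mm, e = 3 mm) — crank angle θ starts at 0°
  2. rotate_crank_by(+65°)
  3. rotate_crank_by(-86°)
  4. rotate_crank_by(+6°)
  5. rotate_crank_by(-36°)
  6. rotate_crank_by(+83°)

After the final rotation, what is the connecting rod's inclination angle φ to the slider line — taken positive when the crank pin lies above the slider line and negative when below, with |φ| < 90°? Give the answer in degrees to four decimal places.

set_geometry: r = 18 mm, L = 159 mm, e = 3 mm; θ ← 0°
rotate_crank_by(+65°): θ ← 0° +65° = 65°
rotate_crank_by(-86°): θ ← 65° -86° = -21°
rotate_crank_by(+6°): θ ← -21° +6° = -15°
rotate_crank_by(-36°): θ ← -15° -36° = -51°
rotate_crank_by(+83°): θ ← -51° +83° = 32°
crank pin P = (r cos θ, r sin θ) = (15.264866, 9.538547)
h = r sin θ − e = 9.538547 − 3 = 6.538547
sin φ = h / L = 6.538547 / 159 = 0.04112294
φ = arcsin(0.04112294) = 2.356835°

2.3568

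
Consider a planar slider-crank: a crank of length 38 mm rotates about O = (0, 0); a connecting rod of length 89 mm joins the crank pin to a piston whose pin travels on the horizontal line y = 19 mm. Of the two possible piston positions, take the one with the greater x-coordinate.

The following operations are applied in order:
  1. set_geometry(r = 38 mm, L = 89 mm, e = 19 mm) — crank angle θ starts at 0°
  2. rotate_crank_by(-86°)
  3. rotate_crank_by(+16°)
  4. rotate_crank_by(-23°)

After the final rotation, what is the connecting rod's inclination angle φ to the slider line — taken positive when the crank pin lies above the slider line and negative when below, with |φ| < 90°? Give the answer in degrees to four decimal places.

set_geometry: r = 38 mm, L = 89 mm, e = 19 mm; θ ← 0°
rotate_crank_by(-86°): θ ← 0° -86° = -86°
rotate_crank_by(+16°): θ ← -86° +16° = -70°
rotate_crank_by(-23°): θ ← -70° -23° = -93°
crank pin P = (r cos θ, r sin θ) = (-1.988766, -37.947922)
h = r sin θ − e = -37.947922 − 19 = -56.947922
sin φ = h / L = -56.947922 / 89 = -0.63986430
φ = arcsin(-0.63986430) = -39.781701°

-39.7817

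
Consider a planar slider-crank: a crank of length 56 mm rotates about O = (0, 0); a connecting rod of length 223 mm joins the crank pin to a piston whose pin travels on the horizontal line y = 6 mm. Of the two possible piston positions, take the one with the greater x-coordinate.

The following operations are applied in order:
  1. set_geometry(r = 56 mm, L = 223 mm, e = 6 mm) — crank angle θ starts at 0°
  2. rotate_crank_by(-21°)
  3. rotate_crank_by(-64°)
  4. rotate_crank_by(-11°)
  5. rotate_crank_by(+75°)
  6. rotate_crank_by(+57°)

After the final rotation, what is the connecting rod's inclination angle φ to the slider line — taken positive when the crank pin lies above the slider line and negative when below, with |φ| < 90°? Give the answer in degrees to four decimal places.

6.9325

set_geometry: r = 56 mm, L = 223 mm, e = 6 mm; θ ← 0°
rotate_crank_by(-21°): θ ← 0° -21° = -21°
rotate_crank_by(-64°): θ ← -21° -64° = -85°
rotate_crank_by(-11°): θ ← -85° -11° = -96°
rotate_crank_by(+75°): θ ← -96° +75° = -21°
rotate_crank_by(+57°): θ ← -21° +57° = 36°
crank pin P = (r cos θ, r sin θ) = (45.304952, 32.915974)
h = r sin θ − e = 32.915974 − 6 = 26.915974
sin φ = h / L = 26.915974 / 223 = 0.12069944
φ = arcsin(0.12069944) = 6.932471°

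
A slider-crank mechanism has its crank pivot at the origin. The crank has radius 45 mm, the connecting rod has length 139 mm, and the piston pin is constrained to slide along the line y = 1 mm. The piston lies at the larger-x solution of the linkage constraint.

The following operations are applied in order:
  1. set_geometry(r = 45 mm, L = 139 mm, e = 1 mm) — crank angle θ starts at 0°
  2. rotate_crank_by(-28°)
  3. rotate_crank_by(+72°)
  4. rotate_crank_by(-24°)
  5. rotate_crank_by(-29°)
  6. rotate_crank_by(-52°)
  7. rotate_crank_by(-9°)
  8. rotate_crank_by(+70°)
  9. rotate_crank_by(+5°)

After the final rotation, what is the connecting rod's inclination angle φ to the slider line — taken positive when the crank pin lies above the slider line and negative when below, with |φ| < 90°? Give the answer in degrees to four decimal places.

1.2045

set_geometry: r = 45 mm, L = 139 mm, e = 1 mm; θ ← 0°
rotate_crank_by(-28°): θ ← 0° -28° = -28°
rotate_crank_by(+72°): θ ← -28° +72° = 44°
rotate_crank_by(-24°): θ ← 44° -24° = 20°
rotate_crank_by(-29°): θ ← 20° -29° = -9°
rotate_crank_by(-52°): θ ← -9° -52° = -61°
rotate_crank_by(-9°): θ ← -61° -9° = -70°
rotate_crank_by(+70°): θ ← -70° +70° = 0°
rotate_crank_by(+5°): θ ← 0° +5° = 5°
crank pin P = (r cos θ, r sin θ) = (44.828761, 3.922008)
h = r sin θ − e = 3.922008 − 1 = 2.922008
sin φ = h / L = 2.922008 / 139 = 0.02102164
φ = arcsin(0.02102164) = 1.204540°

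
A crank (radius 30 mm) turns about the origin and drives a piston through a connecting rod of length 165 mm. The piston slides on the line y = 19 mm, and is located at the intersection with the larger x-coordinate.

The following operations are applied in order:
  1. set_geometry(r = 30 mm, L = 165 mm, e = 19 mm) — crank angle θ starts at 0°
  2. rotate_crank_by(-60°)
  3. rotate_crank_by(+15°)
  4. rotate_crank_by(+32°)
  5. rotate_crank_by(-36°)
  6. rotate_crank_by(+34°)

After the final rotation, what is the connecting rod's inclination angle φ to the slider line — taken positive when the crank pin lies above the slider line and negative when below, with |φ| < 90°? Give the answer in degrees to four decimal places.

set_geometry: r = 30 mm, L = 165 mm, e = 19 mm; θ ← 0°
rotate_crank_by(-60°): θ ← 0° -60° = -60°
rotate_crank_by(+15°): θ ← -60° +15° = -45°
rotate_crank_by(+32°): θ ← -45° +32° = -13°
rotate_crank_by(-36°): θ ← -13° -36° = -49°
rotate_crank_by(+34°): θ ← -49° +34° = -15°
crank pin P = (r cos θ, r sin θ) = (28.977775, -7.764571)
h = r sin θ − e = -7.764571 − 19 = -26.764571
sin φ = h / L = -26.764571 / 165 = -0.16220952
φ = arcsin(-0.16220952) = -9.335168°

-9.3352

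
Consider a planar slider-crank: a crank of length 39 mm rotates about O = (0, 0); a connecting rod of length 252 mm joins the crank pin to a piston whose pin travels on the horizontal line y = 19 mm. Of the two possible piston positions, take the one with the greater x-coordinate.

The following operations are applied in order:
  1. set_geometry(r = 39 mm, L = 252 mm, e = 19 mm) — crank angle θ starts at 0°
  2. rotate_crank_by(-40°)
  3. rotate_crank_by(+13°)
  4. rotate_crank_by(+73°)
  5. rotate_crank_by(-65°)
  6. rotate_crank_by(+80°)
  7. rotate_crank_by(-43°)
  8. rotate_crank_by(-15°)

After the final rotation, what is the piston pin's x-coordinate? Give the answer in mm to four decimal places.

290.3753

set_geometry: r = 39 mm, L = 252 mm, e = 19 mm; θ ← 0°
rotate_crank_by(-40°): θ ← 0° -40° = -40°
rotate_crank_by(+13°): θ ← -40° +13° = -27°
rotate_crank_by(+73°): θ ← -27° +73° = 46°
rotate_crank_by(-65°): θ ← 46° -65° = -19°
rotate_crank_by(+80°): θ ← -19° +80° = 61°
rotate_crank_by(-43°): θ ← 61° -43° = 18°
rotate_crank_by(-15°): θ ← 18° -15° = 3°
crank pin P = (r cos θ, r sin θ) = (38.946552, 2.041102)
h = r sin θ − e = 2.041102 − 19 = -16.958898
x = r cos θ + √(L² − h²) = 38.946552 + √(63504.0 − 287.6042) = 38.946552 + 251.428709 = 290.375261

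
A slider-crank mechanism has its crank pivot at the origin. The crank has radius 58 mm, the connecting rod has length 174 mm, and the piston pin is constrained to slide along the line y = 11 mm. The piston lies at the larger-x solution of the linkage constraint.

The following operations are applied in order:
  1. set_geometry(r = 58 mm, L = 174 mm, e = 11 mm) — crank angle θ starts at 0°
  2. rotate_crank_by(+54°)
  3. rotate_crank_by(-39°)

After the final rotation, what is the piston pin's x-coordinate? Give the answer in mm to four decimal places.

229.9774

set_geometry: r = 58 mm, L = 174 mm, e = 11 mm; θ ← 0°
rotate_crank_by(+54°): θ ← 0° +54° = 54°
rotate_crank_by(-39°): θ ← 54° -39° = 15°
crank pin P = (r cos θ, r sin θ) = (56.023698, 15.011505)
h = r sin θ − e = 15.011505 − 11 = 4.011505
x = r cos θ + √(L² − h²) = 56.023698 + √(30276.0 − 16.0922) = 56.023698 + 173.953752 = 229.977450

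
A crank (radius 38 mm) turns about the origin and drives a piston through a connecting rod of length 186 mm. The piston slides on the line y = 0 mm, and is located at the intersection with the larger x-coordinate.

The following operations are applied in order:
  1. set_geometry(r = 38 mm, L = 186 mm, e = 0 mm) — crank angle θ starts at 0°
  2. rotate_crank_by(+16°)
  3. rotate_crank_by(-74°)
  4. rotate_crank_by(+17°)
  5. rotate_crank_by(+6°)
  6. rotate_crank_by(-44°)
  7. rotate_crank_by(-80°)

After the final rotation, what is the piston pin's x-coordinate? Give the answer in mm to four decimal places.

150.0248

set_geometry: r = 38 mm, L = 186 mm, e = 0 mm; θ ← 0°
rotate_crank_by(+16°): θ ← 0° +16° = 16°
rotate_crank_by(-74°): θ ← 16° -74° = -58°
rotate_crank_by(+17°): θ ← -58° +17° = -41°
rotate_crank_by(+6°): θ ← -41° +6° = -35°
rotate_crank_by(-44°): θ ← -35° -44° = -79°
rotate_crank_by(-80°): θ ← -79° -80° = -159°
crank pin P = (r cos θ, r sin θ) = (-35.476056, -13.617982)
h = r sin θ − e = -13.617982 − 0 = -13.617982
x = r cos θ + √(L² − h²) = -35.476056 + √(34596.0 − 185.4494) = -35.476056 + 185.500810 = 150.024754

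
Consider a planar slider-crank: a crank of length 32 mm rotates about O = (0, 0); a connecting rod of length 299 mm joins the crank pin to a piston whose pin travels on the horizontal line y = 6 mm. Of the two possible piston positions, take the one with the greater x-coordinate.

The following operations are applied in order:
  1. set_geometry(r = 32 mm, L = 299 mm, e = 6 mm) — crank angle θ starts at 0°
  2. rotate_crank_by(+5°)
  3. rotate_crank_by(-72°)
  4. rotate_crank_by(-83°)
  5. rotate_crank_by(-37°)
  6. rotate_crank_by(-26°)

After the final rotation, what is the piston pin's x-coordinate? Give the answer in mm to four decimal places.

set_geometry: r = 32 mm, L = 299 mm, e = 6 mm; θ ← 0°
rotate_crank_by(+5°): θ ← 0° +5° = 5°
rotate_crank_by(-72°): θ ← 5° -72° = -67°
rotate_crank_by(-83°): θ ← -67° -83° = -150°
rotate_crank_by(-37°): θ ← -150° -37° = -187°
rotate_crank_by(-26°): θ ← -187° -26° = -213°
crank pin P = (r cos θ, r sin θ) = (-26.837458, 17.428449)
h = r sin θ − e = 17.428449 − 6 = 11.428449
x = r cos θ + √(L² − h²) = -26.837458 + √(89401.0 − 130.6094) = -26.837458 + 298.781510 = 271.944052

271.9441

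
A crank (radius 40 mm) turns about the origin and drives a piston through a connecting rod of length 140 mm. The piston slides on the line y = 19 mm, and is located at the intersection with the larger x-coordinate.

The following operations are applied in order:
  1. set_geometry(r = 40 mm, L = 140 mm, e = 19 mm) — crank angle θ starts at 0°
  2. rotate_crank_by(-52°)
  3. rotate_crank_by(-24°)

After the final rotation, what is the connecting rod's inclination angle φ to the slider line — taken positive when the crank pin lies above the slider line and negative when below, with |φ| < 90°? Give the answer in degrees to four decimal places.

set_geometry: r = 40 mm, L = 140 mm, e = 19 mm; θ ← 0°
rotate_crank_by(-52°): θ ← 0° -52° = -52°
rotate_crank_by(-24°): θ ← -52° -24° = -76°
crank pin P = (r cos θ, r sin θ) = (9.676876, -38.811829)
h = r sin θ − e = -38.811829 − 19 = -57.811829
sin φ = h / L = -57.811829 / 140 = -0.41294164
φ = arcsin(-0.41294164) = -24.389758°

-24.3898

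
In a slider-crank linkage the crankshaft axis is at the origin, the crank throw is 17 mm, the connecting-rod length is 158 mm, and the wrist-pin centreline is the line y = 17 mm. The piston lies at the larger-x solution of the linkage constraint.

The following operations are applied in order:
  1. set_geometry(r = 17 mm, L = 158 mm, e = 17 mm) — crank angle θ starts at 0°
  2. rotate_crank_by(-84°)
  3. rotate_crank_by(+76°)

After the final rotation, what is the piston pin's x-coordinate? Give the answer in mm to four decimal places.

173.6432

set_geometry: r = 17 mm, L = 158 mm, e = 17 mm; θ ← 0°
rotate_crank_by(-84°): θ ← 0° -84° = -84°
rotate_crank_by(+76°): θ ← -84° +76° = -8°
crank pin P = (r cos θ, r sin θ) = (16.834557, -2.365943)
h = r sin θ − e = -2.365943 − 17 = -19.365943
x = r cos θ + √(L² − h²) = 16.834557 + √(24964.0 − 375.0397) = 16.834557 + 156.808674 = 173.643231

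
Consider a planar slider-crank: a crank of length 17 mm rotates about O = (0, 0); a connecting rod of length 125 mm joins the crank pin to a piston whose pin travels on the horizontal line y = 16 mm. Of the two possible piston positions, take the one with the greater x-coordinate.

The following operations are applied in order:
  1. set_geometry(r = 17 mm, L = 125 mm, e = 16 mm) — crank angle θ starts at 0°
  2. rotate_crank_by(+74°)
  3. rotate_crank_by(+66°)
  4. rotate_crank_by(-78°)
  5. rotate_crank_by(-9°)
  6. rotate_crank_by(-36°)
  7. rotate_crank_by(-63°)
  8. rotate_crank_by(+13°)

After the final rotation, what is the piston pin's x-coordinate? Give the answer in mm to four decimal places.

set_geometry: r = 17 mm, L = 125 mm, e = 16 mm; θ ← 0°
rotate_crank_by(+74°): θ ← 0° +74° = 74°
rotate_crank_by(+66°): θ ← 74° +66° = 140°
rotate_crank_by(-78°): θ ← 140° -78° = 62°
rotate_crank_by(-9°): θ ← 62° -9° = 53°
rotate_crank_by(-36°): θ ← 53° -36° = 17°
rotate_crank_by(-63°): θ ← 17° -63° = -46°
rotate_crank_by(+13°): θ ← -46° +13° = -33°
crank pin P = (r cos θ, r sin θ) = (14.257400, -9.258864)
h = r sin θ − e = -9.258864 − 16 = -25.258864
x = r cos θ + √(L² − h²) = 14.257400 + √(15625.0 − 638.0102) = 14.257400 + 122.421362 = 136.678761

136.6788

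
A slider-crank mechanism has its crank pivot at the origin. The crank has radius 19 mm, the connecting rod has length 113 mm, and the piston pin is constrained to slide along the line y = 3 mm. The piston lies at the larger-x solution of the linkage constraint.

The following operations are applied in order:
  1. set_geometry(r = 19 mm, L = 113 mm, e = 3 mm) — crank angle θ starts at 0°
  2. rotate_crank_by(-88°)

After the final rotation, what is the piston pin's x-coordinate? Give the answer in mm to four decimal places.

set_geometry: r = 19 mm, L = 113 mm, e = 3 mm; θ ← 0°
rotate_crank_by(-88°): θ ← 0° -88° = -88°
crank pin P = (r cos θ, r sin θ) = (0.663090, -18.988426)
h = r sin θ − e = -18.988426 − 3 = -21.988426
x = r cos θ + √(L² − h²) = 0.663090 + √(12769.0 − 483.4909) = 0.663090 + 110.840016 = 111.503106

111.5031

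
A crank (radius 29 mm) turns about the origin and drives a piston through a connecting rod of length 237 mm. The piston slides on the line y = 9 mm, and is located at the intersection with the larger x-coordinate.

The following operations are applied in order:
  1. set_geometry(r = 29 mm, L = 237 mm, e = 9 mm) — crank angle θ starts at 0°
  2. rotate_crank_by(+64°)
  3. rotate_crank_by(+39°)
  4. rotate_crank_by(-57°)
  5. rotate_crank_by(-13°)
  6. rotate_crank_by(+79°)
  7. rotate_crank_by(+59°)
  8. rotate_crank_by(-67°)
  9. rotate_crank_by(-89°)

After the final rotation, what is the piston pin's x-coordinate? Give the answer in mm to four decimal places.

265.0071

set_geometry: r = 29 mm, L = 237 mm, e = 9 mm; θ ← 0°
rotate_crank_by(+64°): θ ← 0° +64° = 64°
rotate_crank_by(+39°): θ ← 64° +39° = 103°
rotate_crank_by(-57°): θ ← 103° -57° = 46°
rotate_crank_by(-13°): θ ← 46° -13° = 33°
rotate_crank_by(+79°): θ ← 33° +79° = 112°
rotate_crank_by(+59°): θ ← 112° +59° = 171°
rotate_crank_by(-67°): θ ← 171° -67° = 104°
rotate_crank_by(-89°): θ ← 104° -89° = 15°
crank pin P = (r cos θ, r sin θ) = (28.011849, 7.505752)
h = r sin θ − e = 7.505752 − 9 = -1.494248
x = r cos θ + √(L² − h²) = 28.011849 + √(56169.0 − 2.2328) = 28.011849 + 236.995289 = 265.007138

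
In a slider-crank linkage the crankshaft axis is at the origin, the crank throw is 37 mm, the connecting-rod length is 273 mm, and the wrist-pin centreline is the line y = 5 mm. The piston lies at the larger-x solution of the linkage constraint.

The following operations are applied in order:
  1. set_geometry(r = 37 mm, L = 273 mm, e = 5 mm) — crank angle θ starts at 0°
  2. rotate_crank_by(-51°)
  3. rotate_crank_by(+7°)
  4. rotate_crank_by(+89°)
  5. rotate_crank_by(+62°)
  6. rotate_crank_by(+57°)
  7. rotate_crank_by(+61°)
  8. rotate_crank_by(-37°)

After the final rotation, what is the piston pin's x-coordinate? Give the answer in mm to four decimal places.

236.1714

set_geometry: r = 37 mm, L = 273 mm, e = 5 mm; θ ← 0°
rotate_crank_by(-51°): θ ← 0° -51° = -51°
rotate_crank_by(+7°): θ ← -51° +7° = -44°
rotate_crank_by(+89°): θ ← -44° +89° = 45°
rotate_crank_by(+62°): θ ← 45° +62° = 107°
rotate_crank_by(+57°): θ ← 107° +57° = 164°
rotate_crank_by(+61°): θ ← 164° +61° = 225°
rotate_crank_by(-37°): θ ← 225° -37° = 188°
crank pin P = (r cos θ, r sin θ) = (-36.639919, -5.149405)
h = r sin θ − e = -5.149405 − 5 = -10.149405
x = r cos θ + √(L² − h²) = -36.639919 + √(74529.0 − 103.0104) = -36.639919 + 272.811271 = 236.171352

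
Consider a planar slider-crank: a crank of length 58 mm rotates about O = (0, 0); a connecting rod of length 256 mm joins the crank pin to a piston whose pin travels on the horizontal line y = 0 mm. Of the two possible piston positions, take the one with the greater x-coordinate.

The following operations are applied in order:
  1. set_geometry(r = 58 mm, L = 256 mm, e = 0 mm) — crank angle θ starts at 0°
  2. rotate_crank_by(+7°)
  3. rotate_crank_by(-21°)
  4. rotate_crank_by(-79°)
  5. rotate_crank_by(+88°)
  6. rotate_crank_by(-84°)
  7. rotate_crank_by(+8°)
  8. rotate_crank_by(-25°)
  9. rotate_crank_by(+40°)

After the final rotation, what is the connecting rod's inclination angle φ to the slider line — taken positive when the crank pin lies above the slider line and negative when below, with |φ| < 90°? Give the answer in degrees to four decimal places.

-11.9451

set_geometry: r = 58 mm, L = 256 mm, e = 0 mm; θ ← 0°
rotate_crank_by(+7°): θ ← 0° +7° = 7°
rotate_crank_by(-21°): θ ← 7° -21° = -14°
rotate_crank_by(-79°): θ ← -14° -79° = -93°
rotate_crank_by(+88°): θ ← -93° +88° = -5°
rotate_crank_by(-84°): θ ← -5° -84° = -89°
rotate_crank_by(+8°): θ ← -89° +8° = -81°
rotate_crank_by(-25°): θ ← -81° -25° = -106°
rotate_crank_by(+40°): θ ← -106° +40° = -66°
crank pin P = (r cos θ, r sin θ) = (23.590725, -52.985637)
h = r sin θ − e = -52.985637 − 0 = -52.985637
sin φ = h / L = -52.985637 / 256 = -0.20697514
φ = arcsin(-0.20697514) = -11.945147°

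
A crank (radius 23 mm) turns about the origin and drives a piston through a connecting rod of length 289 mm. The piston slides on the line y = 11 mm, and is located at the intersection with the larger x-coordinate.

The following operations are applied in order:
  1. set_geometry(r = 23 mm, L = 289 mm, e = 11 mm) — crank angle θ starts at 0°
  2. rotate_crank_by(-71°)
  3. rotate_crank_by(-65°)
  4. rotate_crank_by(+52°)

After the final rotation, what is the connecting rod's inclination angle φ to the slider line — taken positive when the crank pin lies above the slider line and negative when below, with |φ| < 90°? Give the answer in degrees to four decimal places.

-6.7312

set_geometry: r = 23 mm, L = 289 mm, e = 11 mm; θ ← 0°
rotate_crank_by(-71°): θ ← 0° -71° = -71°
rotate_crank_by(-65°): θ ← -71° -65° = -136°
rotate_crank_by(+52°): θ ← -136° +52° = -84°
crank pin P = (r cos θ, r sin θ) = (2.404155, -22.874004)
h = r sin θ − e = -22.874004 − 11 = -33.874004
sin φ = h / L = -33.874004 / 289 = -0.11721109
φ = arcsin(-0.11721109) = -6.731174°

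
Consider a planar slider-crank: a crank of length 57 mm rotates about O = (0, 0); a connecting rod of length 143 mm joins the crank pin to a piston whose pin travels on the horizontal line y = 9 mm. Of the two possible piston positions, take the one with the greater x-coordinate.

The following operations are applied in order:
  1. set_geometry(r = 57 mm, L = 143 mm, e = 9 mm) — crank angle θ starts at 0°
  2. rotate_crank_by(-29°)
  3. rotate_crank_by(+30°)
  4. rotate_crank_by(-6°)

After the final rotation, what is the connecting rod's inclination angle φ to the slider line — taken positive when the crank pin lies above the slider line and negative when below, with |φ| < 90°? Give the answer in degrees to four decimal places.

-5.6054

set_geometry: r = 57 mm, L = 143 mm, e = 9 mm; θ ← 0°
rotate_crank_by(-29°): θ ← 0° -29° = -29°
rotate_crank_by(+30°): θ ← -29° +30° = 1°
rotate_crank_by(-6°): θ ← 1° -6° = -5°
crank pin P = (r cos θ, r sin θ) = (56.783098, -4.967877)
h = r sin θ − e = -4.967877 − 9 = -13.967877
sin φ = h / L = -13.967877 / 143 = -0.09767746
φ = arcsin(-0.09767746) = -5.605444°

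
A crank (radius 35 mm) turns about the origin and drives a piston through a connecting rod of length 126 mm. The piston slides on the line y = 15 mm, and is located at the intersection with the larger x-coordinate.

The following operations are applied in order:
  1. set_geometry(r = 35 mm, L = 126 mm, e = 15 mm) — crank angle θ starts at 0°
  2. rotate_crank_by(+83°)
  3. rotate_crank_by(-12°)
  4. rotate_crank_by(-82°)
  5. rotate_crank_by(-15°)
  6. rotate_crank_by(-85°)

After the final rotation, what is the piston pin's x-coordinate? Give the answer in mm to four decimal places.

set_geometry: r = 35 mm, L = 126 mm, e = 15 mm; θ ← 0°
rotate_crank_by(+83°): θ ← 0° +83° = 83°
rotate_crank_by(-12°): θ ← 83° -12° = 71°
rotate_crank_by(-82°): θ ← 71° -82° = -11°
rotate_crank_by(-15°): θ ← -11° -15° = -26°
rotate_crank_by(-85°): θ ← -26° -85° = -111°
crank pin P = (r cos θ, r sin θ) = (-12.542878, -32.675315)
h = r sin θ − e = -32.675315 − 15 = -47.675315
x = r cos θ + √(L² − h²) = -12.542878 + √(15876.0 − 2272.9357) = -12.542878 + 116.632175 = 104.089297

104.0893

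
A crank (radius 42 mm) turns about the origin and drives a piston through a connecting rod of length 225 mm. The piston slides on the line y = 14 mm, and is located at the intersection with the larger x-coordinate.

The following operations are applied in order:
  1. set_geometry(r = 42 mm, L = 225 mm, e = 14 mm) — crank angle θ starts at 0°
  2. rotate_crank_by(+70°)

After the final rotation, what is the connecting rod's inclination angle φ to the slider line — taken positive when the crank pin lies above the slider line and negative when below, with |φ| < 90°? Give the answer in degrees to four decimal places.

set_geometry: r = 42 mm, L = 225 mm, e = 14 mm; θ ← 0°
rotate_crank_by(+70°): θ ← 0° +70° = 70°
crank pin P = (r cos θ, r sin θ) = (14.364846, 39.467090)
h = r sin θ − e = 39.467090 − 14 = 25.467090
sin φ = h / L = 25.467090 / 225 = 0.11318707
φ = arcsin(0.11318707) = 6.499069°

6.4991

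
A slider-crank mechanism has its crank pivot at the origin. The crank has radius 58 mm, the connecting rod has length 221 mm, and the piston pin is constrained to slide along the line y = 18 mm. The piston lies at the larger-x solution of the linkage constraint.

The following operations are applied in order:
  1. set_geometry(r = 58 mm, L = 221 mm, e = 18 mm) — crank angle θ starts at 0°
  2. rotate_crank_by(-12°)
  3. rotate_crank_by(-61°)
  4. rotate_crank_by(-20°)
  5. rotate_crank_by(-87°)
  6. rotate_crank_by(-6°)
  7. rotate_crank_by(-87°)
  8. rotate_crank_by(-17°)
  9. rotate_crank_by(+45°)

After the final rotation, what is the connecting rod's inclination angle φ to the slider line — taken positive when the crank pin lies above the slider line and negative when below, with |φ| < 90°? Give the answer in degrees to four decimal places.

8.9984

set_geometry: r = 58 mm, L = 221 mm, e = 18 mm; θ ← 0°
rotate_crank_by(-12°): θ ← 0° -12° = -12°
rotate_crank_by(-61°): θ ← -12° -61° = -73°
rotate_crank_by(-20°): θ ← -73° -20° = -93°
rotate_crank_by(-87°): θ ← -93° -87° = -180°
rotate_crank_by(-6°): θ ← -180° -6° = -186°
rotate_crank_by(-87°): θ ← -186° -87° = -273°
rotate_crank_by(-17°): θ ← -273° -17° = -290°
rotate_crank_by(+45°): θ ← -290° +45° = -245°
crank pin P = (r cos θ, r sin θ) = (-24.511859, 52.565852)
h = r sin θ − e = 52.565852 − 18 = 34.565852
sin φ = h / L = 34.565852 / 221 = 0.15640657
φ = arcsin(0.15640657) = 8.998382°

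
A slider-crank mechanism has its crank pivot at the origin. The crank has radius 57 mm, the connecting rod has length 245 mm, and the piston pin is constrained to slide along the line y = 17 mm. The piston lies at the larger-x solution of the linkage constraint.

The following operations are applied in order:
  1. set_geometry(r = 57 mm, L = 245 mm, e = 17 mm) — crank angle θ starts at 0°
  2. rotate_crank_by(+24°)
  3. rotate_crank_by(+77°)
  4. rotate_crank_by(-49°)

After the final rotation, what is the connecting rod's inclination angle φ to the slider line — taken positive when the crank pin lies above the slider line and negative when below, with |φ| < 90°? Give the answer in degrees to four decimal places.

6.5428

set_geometry: r = 57 mm, L = 245 mm, e = 17 mm; θ ← 0°
rotate_crank_by(+24°): θ ← 0° +24° = 24°
rotate_crank_by(+77°): θ ← 24° +77° = 101°
rotate_crank_by(-49°): θ ← 101° -49° = 52°
crank pin P = (r cos θ, r sin θ) = (35.092704, 44.916613)
h = r sin θ − e = 44.916613 − 17 = 27.916613
sin φ = h / L = 27.916613 / 245 = 0.11394536
φ = arcsin(0.11394536) = 6.542799°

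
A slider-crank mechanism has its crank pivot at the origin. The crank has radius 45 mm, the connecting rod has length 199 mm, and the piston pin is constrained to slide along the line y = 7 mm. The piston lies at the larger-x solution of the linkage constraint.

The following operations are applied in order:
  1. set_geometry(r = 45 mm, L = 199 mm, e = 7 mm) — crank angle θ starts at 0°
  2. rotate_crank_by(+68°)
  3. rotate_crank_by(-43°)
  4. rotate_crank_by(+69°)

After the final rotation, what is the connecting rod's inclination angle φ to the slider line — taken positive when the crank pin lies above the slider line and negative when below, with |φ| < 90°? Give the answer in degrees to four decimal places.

set_geometry: r = 45 mm, L = 199 mm, e = 7 mm; θ ← 0°
rotate_crank_by(+68°): θ ← 0° +68° = 68°
rotate_crank_by(-43°): θ ← 68° -43° = 25°
rotate_crank_by(+69°): θ ← 25° +69° = 94°
crank pin P = (r cos θ, r sin θ) = (-3.139041, 44.890382)
h = r sin θ − e = 44.890382 − 7 = 37.890382
sin φ = h / L = 37.890382 / 199 = 0.19040393
φ = arcsin(0.19040393) = 10.976358°

10.9764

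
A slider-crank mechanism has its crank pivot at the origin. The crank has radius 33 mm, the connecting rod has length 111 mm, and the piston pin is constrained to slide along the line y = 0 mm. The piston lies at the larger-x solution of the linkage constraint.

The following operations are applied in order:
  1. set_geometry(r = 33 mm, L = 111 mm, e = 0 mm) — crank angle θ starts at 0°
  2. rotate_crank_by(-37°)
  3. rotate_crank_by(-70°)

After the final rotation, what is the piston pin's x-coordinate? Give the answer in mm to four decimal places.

96.7711

set_geometry: r = 33 mm, L = 111 mm, e = 0 mm; θ ← 0°
rotate_crank_by(-37°): θ ← 0° -37° = -37°
rotate_crank_by(-70°): θ ← -37° -70° = -107°
crank pin P = (r cos θ, r sin θ) = (-9.648266, -31.558057)
h = r sin θ − e = -31.558057 − 0 = -31.558057
x = r cos θ + √(L² − h²) = -9.648266 + √(12321.0 − 995.9110) = -9.648266 + 106.419402 = 96.771135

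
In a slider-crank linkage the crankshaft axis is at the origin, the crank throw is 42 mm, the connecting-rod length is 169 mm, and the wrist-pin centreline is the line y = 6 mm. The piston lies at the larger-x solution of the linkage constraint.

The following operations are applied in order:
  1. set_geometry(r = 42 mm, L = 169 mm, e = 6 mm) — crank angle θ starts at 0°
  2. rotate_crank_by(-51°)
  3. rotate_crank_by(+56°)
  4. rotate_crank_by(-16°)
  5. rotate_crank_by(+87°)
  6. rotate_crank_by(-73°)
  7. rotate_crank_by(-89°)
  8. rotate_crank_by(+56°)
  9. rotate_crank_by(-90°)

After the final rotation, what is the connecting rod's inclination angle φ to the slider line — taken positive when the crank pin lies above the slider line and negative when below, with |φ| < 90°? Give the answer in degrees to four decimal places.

-14.5206

set_geometry: r = 42 mm, L = 169 mm, e = 6 mm; θ ← 0°
rotate_crank_by(-51°): θ ← 0° -51° = -51°
rotate_crank_by(+56°): θ ← -51° +56° = 5°
rotate_crank_by(-16°): θ ← 5° -16° = -11°
rotate_crank_by(+87°): θ ← -11° +87° = 76°
rotate_crank_by(-73°): θ ← 76° -73° = 3°
rotate_crank_by(-89°): θ ← 3° -89° = -86°
rotate_crank_by(+56°): θ ← -86° +56° = -30°
rotate_crank_by(-90°): θ ← -30° -90° = -120°
crank pin P = (r cos θ, r sin θ) = (-21.000000, -36.373067)
h = r sin θ − e = -36.373067 − 6 = -42.373067
sin φ = h / L = -42.373067 / 169 = -0.25072821
φ = arcsin(-0.25072821) = -14.520608°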